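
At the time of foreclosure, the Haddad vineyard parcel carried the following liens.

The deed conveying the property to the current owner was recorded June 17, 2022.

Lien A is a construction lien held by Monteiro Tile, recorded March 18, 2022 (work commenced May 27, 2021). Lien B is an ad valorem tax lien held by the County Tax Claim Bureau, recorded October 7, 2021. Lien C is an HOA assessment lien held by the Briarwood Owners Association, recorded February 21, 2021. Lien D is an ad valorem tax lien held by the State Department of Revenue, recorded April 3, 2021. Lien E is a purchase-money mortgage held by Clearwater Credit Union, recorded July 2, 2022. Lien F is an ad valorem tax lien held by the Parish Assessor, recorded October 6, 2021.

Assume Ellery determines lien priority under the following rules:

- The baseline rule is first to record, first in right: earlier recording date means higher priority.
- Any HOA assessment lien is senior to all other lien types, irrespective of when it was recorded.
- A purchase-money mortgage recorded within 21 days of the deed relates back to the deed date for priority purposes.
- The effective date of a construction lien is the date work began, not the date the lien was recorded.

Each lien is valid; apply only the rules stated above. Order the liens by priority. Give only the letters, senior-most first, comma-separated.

First, effective dates: A is treated as recorded May 27, 2021, the work-commencement date; E's effective date is the deed date, June 17, 2022.
C is an HOA assessment lien, so it outranks all other liens regardless of date.
The other liens, earliest effective date first: D (April 3, 2021), A (May 27, 2021), F (October 6, 2021), B (October 7, 2021), E (June 17, 2022).

C, D, A, F, B, E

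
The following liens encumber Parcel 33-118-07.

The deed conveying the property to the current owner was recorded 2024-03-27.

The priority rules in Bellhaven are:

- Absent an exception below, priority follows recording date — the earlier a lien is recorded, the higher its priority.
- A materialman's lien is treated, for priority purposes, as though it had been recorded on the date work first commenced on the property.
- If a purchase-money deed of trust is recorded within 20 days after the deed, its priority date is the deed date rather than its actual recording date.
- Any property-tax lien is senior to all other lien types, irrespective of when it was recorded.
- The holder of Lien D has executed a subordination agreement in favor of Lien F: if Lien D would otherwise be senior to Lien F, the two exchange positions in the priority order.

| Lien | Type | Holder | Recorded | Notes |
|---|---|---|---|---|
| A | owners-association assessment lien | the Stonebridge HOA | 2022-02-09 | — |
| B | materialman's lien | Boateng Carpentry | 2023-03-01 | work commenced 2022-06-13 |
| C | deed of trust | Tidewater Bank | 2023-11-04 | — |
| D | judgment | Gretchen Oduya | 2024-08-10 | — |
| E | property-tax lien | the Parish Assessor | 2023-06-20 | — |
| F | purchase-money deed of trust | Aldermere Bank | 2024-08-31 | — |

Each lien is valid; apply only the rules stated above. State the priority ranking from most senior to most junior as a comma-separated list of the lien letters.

E, A, B, C, F, D

Effective dates: B is treated as recorded 2022-06-13, the work-commencement date; F missed the 20-day window (157 days after the deed), so its recording date stands.
E is a property-tax lien, so it outranks all other liens regardless of date.
Ordering the rest by effective date: A (2022-02-09), B (2022-06-13), C (2023-11-04), D (2024-08-10), F (2024-08-31).
The subordination applies — D was senior to F — so D and F swap.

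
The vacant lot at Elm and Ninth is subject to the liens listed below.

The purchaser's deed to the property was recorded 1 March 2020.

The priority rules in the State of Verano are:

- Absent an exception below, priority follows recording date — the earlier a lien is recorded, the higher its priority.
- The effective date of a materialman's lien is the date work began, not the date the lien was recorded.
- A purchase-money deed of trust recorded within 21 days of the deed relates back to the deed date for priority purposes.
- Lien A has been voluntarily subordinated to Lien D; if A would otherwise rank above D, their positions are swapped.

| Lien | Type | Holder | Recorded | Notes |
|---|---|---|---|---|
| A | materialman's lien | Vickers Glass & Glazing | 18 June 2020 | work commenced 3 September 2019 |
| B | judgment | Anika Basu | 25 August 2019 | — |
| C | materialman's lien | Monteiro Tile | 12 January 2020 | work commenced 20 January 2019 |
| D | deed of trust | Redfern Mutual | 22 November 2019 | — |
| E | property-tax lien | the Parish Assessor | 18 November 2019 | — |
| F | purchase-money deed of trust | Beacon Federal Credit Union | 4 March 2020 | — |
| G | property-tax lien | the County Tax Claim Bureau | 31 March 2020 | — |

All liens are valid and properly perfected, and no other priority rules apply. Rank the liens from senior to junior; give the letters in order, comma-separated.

C, B, D, E, A, F, G

Adjusting effective dates: A is treated as recorded 3 September 2019, the work-commencement date; C is treated as recorded 20 January 2019, the work-commencement date; F relates back to the deed date 1 March 2020.
By effective date, earliest first: C (20 January 2019), B (25 August 2019), A (3 September 2019), E (18 November 2019), D (22 November 2019), F (1 March 2020), G (31 March 2020).
Because A would otherwise rank above D, the subordination swaps them.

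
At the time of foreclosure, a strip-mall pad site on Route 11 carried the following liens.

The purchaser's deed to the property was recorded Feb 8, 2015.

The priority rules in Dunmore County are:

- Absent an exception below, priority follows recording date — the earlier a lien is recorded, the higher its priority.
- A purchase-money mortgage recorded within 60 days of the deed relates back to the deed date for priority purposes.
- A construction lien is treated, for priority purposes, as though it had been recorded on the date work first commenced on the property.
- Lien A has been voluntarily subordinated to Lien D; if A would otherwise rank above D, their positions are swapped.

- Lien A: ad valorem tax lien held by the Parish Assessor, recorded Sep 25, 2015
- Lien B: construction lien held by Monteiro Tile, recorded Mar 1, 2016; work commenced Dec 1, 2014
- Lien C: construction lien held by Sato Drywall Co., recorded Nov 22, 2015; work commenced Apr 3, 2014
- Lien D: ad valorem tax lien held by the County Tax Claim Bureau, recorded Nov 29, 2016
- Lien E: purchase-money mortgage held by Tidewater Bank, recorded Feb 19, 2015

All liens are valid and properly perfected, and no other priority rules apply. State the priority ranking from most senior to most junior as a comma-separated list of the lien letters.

C, B, E, D, A

Effective dates: B's effective date is Dec 1, 2014, when work began; C is treated as recorded Apr 3, 2014, the work-commencement date; E was recorded within the 60-day window, so its effective date is the deed date Feb 8, 2015.
By effective date, earliest first: C (Apr 3, 2014), B (Dec 1, 2014), E (Feb 8, 2015), A (Sep 25, 2015), D (Nov 29, 2016).
A is senior to D before the subordination, so the two trade places.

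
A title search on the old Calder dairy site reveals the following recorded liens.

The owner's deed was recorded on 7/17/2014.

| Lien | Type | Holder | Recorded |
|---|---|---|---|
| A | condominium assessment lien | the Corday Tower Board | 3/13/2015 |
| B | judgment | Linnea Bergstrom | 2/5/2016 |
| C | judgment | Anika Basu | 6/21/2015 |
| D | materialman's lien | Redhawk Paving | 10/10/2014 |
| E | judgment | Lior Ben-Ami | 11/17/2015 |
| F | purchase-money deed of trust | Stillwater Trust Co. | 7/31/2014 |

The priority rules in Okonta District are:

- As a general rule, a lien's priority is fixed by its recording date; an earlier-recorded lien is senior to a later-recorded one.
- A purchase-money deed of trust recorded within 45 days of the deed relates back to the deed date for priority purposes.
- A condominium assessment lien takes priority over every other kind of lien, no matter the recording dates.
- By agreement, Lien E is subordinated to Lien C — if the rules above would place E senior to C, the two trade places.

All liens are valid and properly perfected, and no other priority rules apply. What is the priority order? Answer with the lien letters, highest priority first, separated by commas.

A, F, D, C, E, B

First, effective dates: F was recorded within the 45-day window, so its effective date is the deed date 7/17/2014.
A, as a condominium assessment lien, has superpriority and ranks first.
Ordering the rest by effective date: F (7/17/2014), D (10/10/2014), C (6/21/2015), E (11/17/2015), B (2/5/2016).
E is already junior to C, so the subordination agreement changes nothing.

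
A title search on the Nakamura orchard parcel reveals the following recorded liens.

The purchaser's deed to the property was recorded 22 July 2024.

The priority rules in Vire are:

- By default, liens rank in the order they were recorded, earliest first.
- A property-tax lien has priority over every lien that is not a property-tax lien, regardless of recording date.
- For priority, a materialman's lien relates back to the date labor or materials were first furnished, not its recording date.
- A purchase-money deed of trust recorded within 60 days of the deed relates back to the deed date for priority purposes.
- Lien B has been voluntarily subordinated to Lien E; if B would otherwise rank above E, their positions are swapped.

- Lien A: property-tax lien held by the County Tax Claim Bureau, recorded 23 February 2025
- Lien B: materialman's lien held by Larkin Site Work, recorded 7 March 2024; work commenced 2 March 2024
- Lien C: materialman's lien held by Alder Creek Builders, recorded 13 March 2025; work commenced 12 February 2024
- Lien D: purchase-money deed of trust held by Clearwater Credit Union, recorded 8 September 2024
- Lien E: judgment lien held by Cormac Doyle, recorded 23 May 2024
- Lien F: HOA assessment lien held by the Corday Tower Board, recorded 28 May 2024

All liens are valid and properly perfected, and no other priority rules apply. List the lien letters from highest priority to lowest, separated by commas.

A, C, E, B, F, D

Effective dates: B relates back to 2 March 2024 (work commenced); C relates back to 12 February 2024 (work commenced); D was recorded within the 60-day window, so its effective date is the deed date 22 July 2024.
A, as a property-tax lien, has superpriority and ranks first.
Remaining liens by effective date: C (12 February 2024), B (2 March 2024), E (23 May 2024), F (28 May 2024), D (22 July 2024).
B is senior to E before the subordination, so the two trade places.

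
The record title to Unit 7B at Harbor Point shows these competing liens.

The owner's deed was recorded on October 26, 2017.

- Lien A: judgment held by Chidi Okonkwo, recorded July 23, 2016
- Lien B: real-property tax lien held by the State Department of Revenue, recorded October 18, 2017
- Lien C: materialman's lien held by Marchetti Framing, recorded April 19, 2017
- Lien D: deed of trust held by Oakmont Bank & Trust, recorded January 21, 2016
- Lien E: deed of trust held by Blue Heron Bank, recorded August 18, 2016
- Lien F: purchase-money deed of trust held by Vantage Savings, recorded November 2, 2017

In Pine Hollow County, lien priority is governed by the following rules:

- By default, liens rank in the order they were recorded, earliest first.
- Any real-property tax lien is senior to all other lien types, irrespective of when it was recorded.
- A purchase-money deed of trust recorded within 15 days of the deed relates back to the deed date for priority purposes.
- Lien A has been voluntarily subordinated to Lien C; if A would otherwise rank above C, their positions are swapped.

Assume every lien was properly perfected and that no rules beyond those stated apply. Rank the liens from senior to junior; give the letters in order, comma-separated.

First, effective dates: F relates back to the deed date October 26, 2017.
B, as a real-property tax lien, has superpriority and ranks first.
Remaining liens by effective date: D (January 21, 2016), A (July 23, 2016), E (August 18, 2016), C (April 19, 2017), F (October 26, 2017).
A is senior to C before the subordination, so the two trade places.

B, D, C, E, A, F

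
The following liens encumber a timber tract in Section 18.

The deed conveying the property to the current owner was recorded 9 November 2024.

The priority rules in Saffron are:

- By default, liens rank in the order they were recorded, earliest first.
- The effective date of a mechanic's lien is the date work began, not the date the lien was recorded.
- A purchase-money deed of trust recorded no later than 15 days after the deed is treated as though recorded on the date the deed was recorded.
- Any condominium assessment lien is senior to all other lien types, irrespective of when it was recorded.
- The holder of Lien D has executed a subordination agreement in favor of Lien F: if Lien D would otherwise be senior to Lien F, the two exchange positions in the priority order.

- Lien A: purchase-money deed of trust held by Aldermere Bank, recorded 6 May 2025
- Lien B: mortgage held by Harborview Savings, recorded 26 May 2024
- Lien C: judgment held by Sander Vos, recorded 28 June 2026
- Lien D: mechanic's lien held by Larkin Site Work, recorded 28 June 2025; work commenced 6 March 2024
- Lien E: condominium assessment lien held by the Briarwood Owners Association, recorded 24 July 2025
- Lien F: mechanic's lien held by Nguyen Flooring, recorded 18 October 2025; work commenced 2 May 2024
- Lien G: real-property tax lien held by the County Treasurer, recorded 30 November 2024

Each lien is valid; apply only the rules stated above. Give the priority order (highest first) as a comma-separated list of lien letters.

E, F, D, B, G, A, C

Adjusting effective dates: A was recorded 178 days after the deed — beyond 15 days — so no relation-back applies; D is treated as recorded 6 March 2024, the work-commencement date; F is treated as recorded 2 May 2024, the work-commencement date.
E, as a condominium assessment lien, has superpriority and ranks first.
Remaining liens by effective date: D (6 March 2024), F (2 May 2024), B (26 May 2024), G (30 November 2024), A (6 May 2025), C (28 June 2026).
Because D would otherwise rank above F, the subordination swaps them.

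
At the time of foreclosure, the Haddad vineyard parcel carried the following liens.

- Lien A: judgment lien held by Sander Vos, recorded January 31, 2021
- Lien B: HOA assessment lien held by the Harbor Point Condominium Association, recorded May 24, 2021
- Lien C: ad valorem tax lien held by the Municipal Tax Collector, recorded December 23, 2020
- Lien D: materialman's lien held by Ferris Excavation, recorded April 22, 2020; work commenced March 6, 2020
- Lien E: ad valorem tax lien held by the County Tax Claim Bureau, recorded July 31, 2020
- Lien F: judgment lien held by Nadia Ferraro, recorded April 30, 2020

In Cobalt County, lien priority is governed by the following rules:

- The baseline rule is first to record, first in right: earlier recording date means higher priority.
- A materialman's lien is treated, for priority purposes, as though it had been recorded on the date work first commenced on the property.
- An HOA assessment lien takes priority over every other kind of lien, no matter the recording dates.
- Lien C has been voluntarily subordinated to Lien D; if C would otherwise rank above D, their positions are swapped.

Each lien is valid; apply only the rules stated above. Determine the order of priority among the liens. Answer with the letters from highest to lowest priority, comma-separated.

B, D, F, E, C, A

First, effective dates: D is treated as recorded March 6, 2020, the work-commencement date.
As an HOA assessment lien, B is senior to every other lien.
Remaining liens by effective date: D (March 6, 2020), F (April 30, 2020), E (July 31, 2020), C (December 23, 2020), A (January 31, 2021).
C is already junior to D, so the subordination agreement changes nothing.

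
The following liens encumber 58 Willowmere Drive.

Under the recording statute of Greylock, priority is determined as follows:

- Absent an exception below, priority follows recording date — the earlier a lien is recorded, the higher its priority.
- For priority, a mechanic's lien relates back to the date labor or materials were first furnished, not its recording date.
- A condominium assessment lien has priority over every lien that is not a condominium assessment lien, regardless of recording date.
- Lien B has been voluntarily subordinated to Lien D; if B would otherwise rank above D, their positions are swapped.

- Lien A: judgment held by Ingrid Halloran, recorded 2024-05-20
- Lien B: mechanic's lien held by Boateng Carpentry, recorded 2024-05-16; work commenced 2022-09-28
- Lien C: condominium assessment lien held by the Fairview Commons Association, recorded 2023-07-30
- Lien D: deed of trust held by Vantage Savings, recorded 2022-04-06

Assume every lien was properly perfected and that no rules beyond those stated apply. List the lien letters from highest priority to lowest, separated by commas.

Adjusting effective dates: B relates back to 2022-09-28 (work commenced).
C is a condominium assessment lien and takes priority over every other lien.
Among the remaining liens, by effective date: D (2022-04-06), B (2022-09-28), A (2024-05-20).
B already ranks below D; the subordination has no effect.

C, D, B, A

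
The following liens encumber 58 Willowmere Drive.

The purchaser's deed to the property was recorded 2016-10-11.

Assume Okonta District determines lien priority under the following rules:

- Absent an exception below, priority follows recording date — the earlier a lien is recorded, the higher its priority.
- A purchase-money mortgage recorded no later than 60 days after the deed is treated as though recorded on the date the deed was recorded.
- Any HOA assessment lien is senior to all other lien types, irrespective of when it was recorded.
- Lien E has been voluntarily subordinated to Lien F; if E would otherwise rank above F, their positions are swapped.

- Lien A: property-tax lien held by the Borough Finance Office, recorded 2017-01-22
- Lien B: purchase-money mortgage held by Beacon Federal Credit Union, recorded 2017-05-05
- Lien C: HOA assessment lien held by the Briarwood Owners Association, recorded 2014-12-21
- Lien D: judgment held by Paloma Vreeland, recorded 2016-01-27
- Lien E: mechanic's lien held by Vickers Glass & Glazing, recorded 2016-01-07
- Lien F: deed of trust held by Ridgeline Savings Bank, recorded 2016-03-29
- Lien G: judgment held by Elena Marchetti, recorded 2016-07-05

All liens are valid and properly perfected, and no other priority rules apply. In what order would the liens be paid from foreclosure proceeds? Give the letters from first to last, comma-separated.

C, F, D, E, G, A, B

Effective dates: B was recorded 206 days after the deed — beyond 60 days — so no relation-back applies.
C is an HOA assessment lien and takes priority over every other lien.
Ordering the rest by effective date: E (2016-01-07), D (2016-01-27), F (2016-03-29), G (2016-07-05), A (2017-01-22), B (2017-05-05).
E would otherwise be senior to F, so under the subordination agreement E and F exchange positions.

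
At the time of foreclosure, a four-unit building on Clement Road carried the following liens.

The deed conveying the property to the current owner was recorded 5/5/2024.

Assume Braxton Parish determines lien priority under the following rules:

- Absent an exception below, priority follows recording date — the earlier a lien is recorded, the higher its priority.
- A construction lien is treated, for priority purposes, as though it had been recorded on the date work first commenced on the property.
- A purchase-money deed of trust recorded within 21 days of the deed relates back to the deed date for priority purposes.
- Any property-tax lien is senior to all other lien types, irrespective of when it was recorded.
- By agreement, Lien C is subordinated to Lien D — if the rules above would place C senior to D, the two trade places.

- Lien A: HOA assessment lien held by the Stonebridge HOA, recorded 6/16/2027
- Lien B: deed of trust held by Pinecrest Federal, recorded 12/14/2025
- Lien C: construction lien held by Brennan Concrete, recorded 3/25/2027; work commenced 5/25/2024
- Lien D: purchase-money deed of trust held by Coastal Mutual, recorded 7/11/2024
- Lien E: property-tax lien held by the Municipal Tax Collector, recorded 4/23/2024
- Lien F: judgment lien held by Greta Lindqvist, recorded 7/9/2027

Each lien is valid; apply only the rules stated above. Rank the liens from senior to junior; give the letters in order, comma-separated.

Effective dates: C's effective date is 5/25/2024, when work began; D was recorded 67 days after the deed — beyond 21 days — so no relation-back applies.
E is a property-tax lien, so it outranks all other liens regardless of date.
Among the remaining liens, by effective date: C (5/25/2024), D (7/11/2024), B (12/14/2025), A (6/16/2027), F (7/9/2027).
C is senior to D before the subordination, so the two trade places.

E, D, C, B, A, F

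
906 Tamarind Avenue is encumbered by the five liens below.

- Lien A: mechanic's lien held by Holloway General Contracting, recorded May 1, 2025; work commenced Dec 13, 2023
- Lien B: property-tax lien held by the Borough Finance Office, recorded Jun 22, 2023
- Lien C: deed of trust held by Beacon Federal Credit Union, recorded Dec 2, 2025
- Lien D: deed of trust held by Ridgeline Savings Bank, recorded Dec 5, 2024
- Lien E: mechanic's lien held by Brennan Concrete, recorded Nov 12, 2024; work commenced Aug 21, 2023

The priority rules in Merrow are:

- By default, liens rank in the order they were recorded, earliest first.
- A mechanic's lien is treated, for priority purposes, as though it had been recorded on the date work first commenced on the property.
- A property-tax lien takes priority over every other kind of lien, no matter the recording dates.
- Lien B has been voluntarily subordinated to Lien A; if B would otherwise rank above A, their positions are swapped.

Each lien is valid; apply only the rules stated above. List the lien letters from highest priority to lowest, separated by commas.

Adjusting effective dates: A's effective date is Dec 13, 2023, when work began; E is treated as recorded Aug 21, 2023, the work-commencement date.
B, as a property-tax lien, has superpriority and ranks first.
Remaining liens by effective date: E (Aug 21, 2023), A (Dec 13, 2023), D (Dec 5, 2024), C (Dec 2, 2025).
Because B would otherwise rank above A, the subordination swaps them.

A, E, B, D, C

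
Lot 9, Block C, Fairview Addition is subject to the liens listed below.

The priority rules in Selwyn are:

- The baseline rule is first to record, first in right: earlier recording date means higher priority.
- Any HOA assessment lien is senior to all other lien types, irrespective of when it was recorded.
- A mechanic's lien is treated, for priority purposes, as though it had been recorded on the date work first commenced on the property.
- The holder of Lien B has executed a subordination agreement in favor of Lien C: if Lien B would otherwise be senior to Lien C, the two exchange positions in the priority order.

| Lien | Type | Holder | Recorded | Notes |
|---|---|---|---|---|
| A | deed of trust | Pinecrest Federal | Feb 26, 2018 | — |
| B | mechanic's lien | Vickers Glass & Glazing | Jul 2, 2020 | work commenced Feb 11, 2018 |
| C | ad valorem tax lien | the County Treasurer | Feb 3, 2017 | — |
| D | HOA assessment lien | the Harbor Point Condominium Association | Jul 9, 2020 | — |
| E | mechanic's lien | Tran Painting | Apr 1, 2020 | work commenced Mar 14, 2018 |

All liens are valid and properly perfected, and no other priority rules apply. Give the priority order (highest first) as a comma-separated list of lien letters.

D, C, B, A, E

Effective dates after the stated exceptions: B relates back to Feb 11, 2018 (work commenced); E is treated as recorded Mar 14, 2018, the work-commencement date.
D is an HOA assessment lien, so it outranks all other liens regardless of date.
Remaining liens by effective date: C (Feb 3, 2017), B (Feb 11, 2018), A (Feb 26, 2018), E (Mar 14, 2018).
B is already junior to C, so the subordination agreement changes nothing.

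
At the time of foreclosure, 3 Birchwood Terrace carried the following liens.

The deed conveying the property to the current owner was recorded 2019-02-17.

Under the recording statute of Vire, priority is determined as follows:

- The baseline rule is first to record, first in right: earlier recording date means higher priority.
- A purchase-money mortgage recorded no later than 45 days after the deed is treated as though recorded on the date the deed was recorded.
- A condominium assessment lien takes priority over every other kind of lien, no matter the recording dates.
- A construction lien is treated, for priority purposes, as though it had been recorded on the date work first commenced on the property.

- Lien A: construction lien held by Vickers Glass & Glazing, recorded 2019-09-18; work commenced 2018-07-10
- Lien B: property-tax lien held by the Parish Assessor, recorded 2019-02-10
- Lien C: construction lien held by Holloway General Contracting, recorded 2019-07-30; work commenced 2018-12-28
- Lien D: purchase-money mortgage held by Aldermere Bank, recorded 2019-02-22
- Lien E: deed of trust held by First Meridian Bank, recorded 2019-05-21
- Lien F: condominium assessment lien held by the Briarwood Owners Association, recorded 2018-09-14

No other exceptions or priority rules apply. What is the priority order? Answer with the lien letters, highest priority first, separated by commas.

Effective dates after the stated exceptions: A is treated as recorded 2018-07-10, the work-commencement date; C is treated as recorded 2018-12-28, the work-commencement date; D's effective date is the deed date, 2019-02-17.
F is a condominium assessment lien and takes priority over every other lien.
Remaining liens by effective date: A (2018-07-10), C (2018-12-28), B (2019-02-10), D (2019-02-17), E (2019-05-21).

F, A, C, B, D, E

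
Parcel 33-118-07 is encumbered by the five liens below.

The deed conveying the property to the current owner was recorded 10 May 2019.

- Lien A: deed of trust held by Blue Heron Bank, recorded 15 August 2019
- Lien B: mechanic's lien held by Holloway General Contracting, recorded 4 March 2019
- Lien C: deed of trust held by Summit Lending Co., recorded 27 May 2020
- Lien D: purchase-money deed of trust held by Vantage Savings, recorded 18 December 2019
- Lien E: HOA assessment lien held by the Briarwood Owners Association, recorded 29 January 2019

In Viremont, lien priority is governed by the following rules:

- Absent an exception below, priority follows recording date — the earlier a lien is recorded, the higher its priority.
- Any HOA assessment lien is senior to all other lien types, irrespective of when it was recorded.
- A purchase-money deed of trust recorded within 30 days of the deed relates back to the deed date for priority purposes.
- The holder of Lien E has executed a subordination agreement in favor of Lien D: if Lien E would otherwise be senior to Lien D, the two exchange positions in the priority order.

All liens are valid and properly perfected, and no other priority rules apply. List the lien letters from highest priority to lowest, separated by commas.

Effective dates after the stated exceptions: D missed the 30-day window (222 days after the deed), so its recording date stands.
E is an HOA assessment lien and takes priority over every other lien.
Remaining liens by effective date: B (4 March 2019), A (15 August 2019), D (18 December 2019), C (27 May 2020).
The subordination applies — E was senior to D — so E and D swap.

D, B, A, E, C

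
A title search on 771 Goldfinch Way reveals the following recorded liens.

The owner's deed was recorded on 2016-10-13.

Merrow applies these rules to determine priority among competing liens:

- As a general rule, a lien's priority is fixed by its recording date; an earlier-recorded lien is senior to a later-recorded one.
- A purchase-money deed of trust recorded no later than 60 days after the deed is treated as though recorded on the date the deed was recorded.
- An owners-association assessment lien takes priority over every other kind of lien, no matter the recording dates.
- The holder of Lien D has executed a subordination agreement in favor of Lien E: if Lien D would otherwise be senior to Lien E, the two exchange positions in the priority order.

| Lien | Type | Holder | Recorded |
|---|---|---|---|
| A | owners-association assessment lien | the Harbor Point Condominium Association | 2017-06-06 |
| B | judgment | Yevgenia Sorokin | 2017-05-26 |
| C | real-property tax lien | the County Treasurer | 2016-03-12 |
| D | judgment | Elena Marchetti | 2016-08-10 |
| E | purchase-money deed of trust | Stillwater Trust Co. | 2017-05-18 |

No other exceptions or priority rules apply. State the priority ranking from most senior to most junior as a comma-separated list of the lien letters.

A, C, E, D, B

First, effective dates: E missed the 60-day window (217 days after the deed), so its recording date stands.
A, as an owners-association assessment lien, has superpriority and ranks first.
Remaining liens by effective date: C (2016-03-12), D (2016-08-10), E (2017-05-18), B (2017-05-26).
The subordination applies — D was senior to E — so D and E swap.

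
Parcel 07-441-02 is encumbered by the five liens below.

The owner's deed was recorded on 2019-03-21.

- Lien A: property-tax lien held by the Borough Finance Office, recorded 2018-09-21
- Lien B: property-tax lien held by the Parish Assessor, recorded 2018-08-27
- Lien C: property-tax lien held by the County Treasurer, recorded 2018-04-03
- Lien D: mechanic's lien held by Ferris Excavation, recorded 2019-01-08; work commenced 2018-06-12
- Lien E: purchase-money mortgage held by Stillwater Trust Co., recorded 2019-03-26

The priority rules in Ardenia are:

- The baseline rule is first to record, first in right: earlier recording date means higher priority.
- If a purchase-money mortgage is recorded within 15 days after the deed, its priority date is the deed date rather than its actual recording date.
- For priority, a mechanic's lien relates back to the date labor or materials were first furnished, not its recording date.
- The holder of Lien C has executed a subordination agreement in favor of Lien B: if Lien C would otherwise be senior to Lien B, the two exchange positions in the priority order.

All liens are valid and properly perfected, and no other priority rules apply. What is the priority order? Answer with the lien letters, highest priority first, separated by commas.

B, D, C, A, E

Effective dates: D relates back to 2018-06-12 (work commenced); E relates back to the deed date 2019-03-21.
Sorted by effective date: C (2018-04-03), D (2018-06-12), B (2018-08-27), A (2018-09-21), E (2019-03-21).
Because C would otherwise rank above B, the subordination swaps them.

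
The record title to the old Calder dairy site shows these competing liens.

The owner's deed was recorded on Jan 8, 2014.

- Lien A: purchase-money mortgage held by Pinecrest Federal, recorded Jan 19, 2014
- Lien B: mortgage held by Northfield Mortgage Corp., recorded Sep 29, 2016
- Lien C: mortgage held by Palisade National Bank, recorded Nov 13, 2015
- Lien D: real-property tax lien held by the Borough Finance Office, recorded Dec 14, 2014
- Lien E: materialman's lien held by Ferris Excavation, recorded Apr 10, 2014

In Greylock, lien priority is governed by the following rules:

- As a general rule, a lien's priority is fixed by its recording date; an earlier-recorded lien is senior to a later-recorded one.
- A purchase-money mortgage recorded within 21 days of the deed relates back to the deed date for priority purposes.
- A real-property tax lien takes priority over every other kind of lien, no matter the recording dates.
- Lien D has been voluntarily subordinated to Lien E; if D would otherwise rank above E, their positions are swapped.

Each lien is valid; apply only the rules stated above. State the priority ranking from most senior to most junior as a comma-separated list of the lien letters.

First, effective dates: A relates back to the deed date Jan 8, 2014.
D is a real-property tax lien and takes priority over every other lien.
Remaining liens by effective date: A (Jan 8, 2014), E (Apr 10, 2014), C (Nov 13, 2015), B (Sep 29, 2016).
D would otherwise be senior to E, so under the subordination agreement D and E exchange positions.

E, A, D, C, B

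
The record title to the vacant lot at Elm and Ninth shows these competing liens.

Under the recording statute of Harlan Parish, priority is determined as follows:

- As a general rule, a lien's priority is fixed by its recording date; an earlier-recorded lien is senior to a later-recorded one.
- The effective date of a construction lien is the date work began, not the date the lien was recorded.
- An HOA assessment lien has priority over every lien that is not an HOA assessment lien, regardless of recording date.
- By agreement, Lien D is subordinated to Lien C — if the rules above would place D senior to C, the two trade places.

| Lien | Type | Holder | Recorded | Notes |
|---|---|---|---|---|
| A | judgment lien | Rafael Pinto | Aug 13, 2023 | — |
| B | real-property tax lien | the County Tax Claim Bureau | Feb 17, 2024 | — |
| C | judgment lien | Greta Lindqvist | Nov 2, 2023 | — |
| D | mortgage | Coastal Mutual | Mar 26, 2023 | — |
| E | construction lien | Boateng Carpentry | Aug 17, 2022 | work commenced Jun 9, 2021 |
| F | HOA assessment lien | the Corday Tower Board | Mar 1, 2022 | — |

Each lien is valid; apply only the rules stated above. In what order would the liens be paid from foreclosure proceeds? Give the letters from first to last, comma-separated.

F, E, C, A, D, B

Effective dates after the stated exceptions: E is treated as recorded Jun 9, 2021, the work-commencement date.
F is an HOA assessment lien and takes priority over every other lien.
Among the remaining liens, by effective date: E (Jun 9, 2021), D (Mar 26, 2023), A (Aug 13, 2023), C (Nov 2, 2023), B (Feb 17, 2024).
Because D would otherwise rank above C, the subordination swaps them.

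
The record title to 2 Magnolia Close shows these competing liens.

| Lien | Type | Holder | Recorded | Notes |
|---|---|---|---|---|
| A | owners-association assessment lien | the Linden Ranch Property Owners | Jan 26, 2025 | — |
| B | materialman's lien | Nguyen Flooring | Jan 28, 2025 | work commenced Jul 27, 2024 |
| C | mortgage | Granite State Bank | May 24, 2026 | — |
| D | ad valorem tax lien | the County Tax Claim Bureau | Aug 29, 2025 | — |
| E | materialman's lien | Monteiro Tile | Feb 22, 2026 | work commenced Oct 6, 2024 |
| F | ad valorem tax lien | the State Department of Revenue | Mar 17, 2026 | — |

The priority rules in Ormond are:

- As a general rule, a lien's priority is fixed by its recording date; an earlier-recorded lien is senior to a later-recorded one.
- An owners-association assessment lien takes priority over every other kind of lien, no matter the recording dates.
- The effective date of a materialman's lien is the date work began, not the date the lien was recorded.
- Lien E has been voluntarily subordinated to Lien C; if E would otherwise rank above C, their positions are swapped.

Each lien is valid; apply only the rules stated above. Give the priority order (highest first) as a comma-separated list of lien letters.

Effective dates: B's effective date is Jul 27, 2024, when work began; E is treated as recorded Oct 6, 2024, the work-commencement date.
A, as an owners-association assessment lien, has superpriority and ranks first.
Ordering the rest by effective date: B (Jul 27, 2024), E (Oct 6, 2024), D (Aug 29, 2025), F (Mar 17, 2026), C (May 24, 2026).
E would otherwise be senior to C, so under the subordination agreement E and C exchange positions.

A, B, C, D, F, E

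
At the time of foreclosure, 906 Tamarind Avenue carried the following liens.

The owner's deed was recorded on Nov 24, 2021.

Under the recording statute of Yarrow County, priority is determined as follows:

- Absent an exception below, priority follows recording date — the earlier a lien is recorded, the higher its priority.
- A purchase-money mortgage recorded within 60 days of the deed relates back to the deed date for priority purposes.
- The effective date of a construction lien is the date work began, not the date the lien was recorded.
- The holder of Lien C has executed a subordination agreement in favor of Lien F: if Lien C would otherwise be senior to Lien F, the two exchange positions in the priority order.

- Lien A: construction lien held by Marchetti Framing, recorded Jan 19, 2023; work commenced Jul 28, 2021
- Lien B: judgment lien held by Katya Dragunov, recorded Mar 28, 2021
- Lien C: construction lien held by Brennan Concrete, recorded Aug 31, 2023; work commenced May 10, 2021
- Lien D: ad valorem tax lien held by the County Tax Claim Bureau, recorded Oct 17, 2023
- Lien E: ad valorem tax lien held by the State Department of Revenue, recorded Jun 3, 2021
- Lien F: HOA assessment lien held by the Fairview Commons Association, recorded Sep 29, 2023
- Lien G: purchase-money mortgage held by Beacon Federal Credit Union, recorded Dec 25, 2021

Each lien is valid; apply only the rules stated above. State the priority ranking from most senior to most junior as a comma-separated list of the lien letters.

First, effective dates: A is treated as recorded Jul 28, 2021, the work-commencement date; C is treated as recorded May 10, 2021, the work-commencement date; G's effective date is the deed date, Nov 24, 2021.
Sorted by effective date: B (Mar 28, 2021), C (May 10, 2021), E (Jun 3, 2021), A (Jul 28, 2021), G (Nov 24, 2021), F (Sep 29, 2023), D (Oct 17, 2023).
C would otherwise be senior to F, so under the subordination agreement C and F exchange positions.

B, F, E, A, G, C, D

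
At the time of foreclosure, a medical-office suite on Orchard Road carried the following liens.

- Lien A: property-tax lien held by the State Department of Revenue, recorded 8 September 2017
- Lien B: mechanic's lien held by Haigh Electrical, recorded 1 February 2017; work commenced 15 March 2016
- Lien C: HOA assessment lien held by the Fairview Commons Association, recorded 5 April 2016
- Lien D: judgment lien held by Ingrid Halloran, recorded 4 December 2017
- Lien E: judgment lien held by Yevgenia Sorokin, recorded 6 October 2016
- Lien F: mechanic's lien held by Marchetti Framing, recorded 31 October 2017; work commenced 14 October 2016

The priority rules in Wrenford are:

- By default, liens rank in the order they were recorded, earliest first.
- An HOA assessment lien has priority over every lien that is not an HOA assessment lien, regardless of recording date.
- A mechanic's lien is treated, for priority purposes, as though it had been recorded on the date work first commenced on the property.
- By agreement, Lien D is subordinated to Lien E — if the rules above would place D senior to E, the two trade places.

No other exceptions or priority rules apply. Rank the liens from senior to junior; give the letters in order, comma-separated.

C, B, E, F, A, D

Adjusting effective dates: B relates back to 15 March 2016 (work commenced); F's effective date is 14 October 2016, when work began.
C is an HOA assessment lien and takes priority over every other lien.
The other liens, earliest effective date first: B (15 March 2016), E (6 October 2016), F (14 October 2016), A (8 September 2017), D (4 December 2017).
D is already junior to E, so the subordination agreement changes nothing.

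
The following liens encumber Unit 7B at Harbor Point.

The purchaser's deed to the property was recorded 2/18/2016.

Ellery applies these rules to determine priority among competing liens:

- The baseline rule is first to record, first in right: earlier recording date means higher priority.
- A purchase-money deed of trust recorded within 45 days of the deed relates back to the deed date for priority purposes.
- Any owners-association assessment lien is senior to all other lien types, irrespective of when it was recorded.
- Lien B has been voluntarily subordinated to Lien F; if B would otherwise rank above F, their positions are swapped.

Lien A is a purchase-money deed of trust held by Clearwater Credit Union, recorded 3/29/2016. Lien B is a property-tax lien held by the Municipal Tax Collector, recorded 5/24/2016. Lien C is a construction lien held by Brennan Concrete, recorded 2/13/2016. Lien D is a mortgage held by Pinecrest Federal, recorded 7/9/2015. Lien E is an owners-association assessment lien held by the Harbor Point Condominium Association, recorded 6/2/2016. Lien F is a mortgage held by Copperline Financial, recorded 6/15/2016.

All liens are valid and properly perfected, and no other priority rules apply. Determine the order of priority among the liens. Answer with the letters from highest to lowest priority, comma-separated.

E, D, C, A, F, B

Effective dates: A relates back to the deed date 2/18/2016.
E is an owners-association assessment lien and takes priority over every other lien.
The other liens, earliest effective date first: D (7/9/2015), C (2/13/2016), A (2/18/2016), B (5/24/2016), F (6/15/2016).
The subordination applies — B was senior to F — so B and F swap.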